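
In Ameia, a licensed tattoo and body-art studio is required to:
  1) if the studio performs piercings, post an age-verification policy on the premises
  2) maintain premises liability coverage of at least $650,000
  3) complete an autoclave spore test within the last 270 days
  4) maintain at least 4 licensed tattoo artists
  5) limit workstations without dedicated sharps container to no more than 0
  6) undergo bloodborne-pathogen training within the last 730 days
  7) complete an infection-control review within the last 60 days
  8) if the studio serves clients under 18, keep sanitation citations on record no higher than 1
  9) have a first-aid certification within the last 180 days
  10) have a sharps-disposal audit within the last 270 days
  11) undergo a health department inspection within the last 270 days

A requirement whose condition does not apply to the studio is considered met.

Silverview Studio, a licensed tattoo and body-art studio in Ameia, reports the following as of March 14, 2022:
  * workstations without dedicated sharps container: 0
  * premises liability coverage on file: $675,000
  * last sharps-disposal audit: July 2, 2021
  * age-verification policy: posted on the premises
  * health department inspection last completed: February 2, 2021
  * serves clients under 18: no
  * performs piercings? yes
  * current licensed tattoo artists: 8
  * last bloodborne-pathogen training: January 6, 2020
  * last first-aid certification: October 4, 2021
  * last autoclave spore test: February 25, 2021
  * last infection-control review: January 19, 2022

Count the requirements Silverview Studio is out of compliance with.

1. condition 'performs piercings' holds; age-verification policy present → met
2. premises liability coverage $675,000 ≥ $650,000 → met
3. autoclave spore test 382 days ago vs limit 270 → not met
4. licensed tattoo artists 8 ≥ 4 → met
5. workstations without dedicated sharps container 0 ≤ 0 → met
6. bloodborne-pathogen training 798 days ago vs limit 730 → not met
7. infection-control review 54 days ago vs limit 60 → met
8. condition 'serves clients under 18' does not hold → requirement n/a → met
9. first-aid certification 161 days ago vs limit 180 → met
10. sharps-disposal audit 255 days ago vs limit 270 → met
11. health department inspection 405 days ago vs limit 270 → not met
Not met: 3 of 11

3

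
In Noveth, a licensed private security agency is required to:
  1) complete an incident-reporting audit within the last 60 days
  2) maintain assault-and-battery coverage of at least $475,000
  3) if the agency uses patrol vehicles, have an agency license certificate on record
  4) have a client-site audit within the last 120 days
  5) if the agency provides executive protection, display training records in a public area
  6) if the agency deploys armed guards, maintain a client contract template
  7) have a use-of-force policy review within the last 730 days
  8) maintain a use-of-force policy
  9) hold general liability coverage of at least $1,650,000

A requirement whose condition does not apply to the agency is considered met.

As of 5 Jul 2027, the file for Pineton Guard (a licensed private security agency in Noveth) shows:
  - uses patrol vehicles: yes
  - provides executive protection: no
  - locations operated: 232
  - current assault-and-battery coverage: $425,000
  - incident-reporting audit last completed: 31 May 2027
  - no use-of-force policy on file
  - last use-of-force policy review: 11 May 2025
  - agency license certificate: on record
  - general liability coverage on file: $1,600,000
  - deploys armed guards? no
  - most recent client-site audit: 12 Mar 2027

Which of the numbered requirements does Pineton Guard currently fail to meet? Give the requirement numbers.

2, 7, 8, 9

1. incident-reporting audit 35 days ago vs limit 60 → met
2. assault-and-battery coverage $425,000 < $475,000 → not met
3. condition 'uses patrol vehicles' holds; agency license certificate present → met
4. client-site audit 115 days ago vs limit 120 → met
5. condition 'provides executive protection' does not hold → requirement n/a → met
6. condition 'deploys armed guards' does not hold → requirement n/a → met
7. use-of-force policy review 785 days ago vs limit 730 → not met
8. use-of-force policy absent → not met
9. general liability coverage $1,600,000 < $1,650,000 → not met
Not met: 2, 7, 8, 9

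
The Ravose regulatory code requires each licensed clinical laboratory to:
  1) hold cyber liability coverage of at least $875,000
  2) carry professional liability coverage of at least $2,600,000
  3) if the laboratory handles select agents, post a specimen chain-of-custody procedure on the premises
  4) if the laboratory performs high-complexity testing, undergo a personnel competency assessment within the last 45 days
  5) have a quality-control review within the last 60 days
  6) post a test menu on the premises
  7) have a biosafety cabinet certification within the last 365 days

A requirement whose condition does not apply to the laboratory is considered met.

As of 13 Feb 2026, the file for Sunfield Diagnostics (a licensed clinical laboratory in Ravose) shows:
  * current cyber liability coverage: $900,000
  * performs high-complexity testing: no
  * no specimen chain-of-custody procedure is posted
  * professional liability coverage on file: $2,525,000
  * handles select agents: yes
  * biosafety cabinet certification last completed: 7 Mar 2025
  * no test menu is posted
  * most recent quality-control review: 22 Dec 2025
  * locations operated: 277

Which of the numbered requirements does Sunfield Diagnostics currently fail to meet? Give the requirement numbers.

1. cyber liability coverage $900,000 ≥ $875,000 → met
2. professional liability coverage $2,525,000 < $2,600,000 → not met
3. condition 'handles select agents' holds; specimen chain-of-custody procedure absent → not met
4. condition 'performs high-complexity testing' does not hold → requirement n/a → met
5. quality-control review 53 days ago vs limit 60 → met
6. test menu absent → not met
7. biosafety cabinet certification 343 days ago vs limit 365 → met
Not met: 2, 3, 6

2, 3, 6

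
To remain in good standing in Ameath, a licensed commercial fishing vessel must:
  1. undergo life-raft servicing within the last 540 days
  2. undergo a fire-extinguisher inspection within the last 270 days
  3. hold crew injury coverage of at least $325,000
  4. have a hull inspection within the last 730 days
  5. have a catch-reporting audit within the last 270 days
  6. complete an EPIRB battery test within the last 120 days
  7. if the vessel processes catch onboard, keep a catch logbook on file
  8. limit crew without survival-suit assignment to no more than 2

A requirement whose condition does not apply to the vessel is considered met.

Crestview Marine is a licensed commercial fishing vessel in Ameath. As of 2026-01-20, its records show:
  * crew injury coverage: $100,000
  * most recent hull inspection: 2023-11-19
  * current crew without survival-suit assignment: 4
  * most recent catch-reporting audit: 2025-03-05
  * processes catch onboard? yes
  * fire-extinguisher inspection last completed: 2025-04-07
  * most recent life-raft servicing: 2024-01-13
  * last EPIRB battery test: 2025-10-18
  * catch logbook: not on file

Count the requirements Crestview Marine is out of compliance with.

7

1. life-raft servicing 738 days ago vs limit 540 → not met
2. fire-extinguisher inspection 288 days ago vs limit 270 → not met
3. crew injury coverage $100,000 < $325,000 → not met
4. hull inspection 793 days ago vs limit 730 → not met
5. catch-reporting audit 321 days ago vs limit 270 → not met
6. EPIRB battery test 94 days ago vs limit 120 → met
7. condition 'processes catch onboard' holds; catch logbook absent → not met
8. crew without survival-suit assignment 4 > 2 → not met
Not met: 7 of 8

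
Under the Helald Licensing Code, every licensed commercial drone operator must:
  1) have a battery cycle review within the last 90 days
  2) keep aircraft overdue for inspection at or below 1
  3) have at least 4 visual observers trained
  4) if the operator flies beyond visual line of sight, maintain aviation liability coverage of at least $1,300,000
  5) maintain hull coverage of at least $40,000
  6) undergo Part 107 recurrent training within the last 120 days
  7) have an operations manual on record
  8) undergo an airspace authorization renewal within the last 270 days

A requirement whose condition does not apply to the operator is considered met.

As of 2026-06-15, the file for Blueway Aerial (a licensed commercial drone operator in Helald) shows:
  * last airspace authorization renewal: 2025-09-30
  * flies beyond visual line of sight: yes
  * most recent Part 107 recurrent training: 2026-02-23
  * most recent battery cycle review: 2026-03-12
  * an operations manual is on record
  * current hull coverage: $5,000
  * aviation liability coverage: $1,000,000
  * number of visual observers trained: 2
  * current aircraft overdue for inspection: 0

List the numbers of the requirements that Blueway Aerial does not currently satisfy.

1, 3, 4, 5

1. battery cycle review 95 days ago vs limit 90 → not met
2. aircraft overdue for inspection 0 ≤ 1 → met
3. visual observers trained 2 < 4 → not met
4. condition 'flies beyond visual line of sight' holds; aviation liability coverage $1,000,000 < $1,300,000 → not met
5. hull coverage $5,000 < $40,000 → not met
6. Part 107 recurrent training 112 days ago vs limit 120 → met
7. operations manual present → met
8. airspace authorization renewal 258 days ago vs limit 270 → met
Not met: 1, 3, 4, 5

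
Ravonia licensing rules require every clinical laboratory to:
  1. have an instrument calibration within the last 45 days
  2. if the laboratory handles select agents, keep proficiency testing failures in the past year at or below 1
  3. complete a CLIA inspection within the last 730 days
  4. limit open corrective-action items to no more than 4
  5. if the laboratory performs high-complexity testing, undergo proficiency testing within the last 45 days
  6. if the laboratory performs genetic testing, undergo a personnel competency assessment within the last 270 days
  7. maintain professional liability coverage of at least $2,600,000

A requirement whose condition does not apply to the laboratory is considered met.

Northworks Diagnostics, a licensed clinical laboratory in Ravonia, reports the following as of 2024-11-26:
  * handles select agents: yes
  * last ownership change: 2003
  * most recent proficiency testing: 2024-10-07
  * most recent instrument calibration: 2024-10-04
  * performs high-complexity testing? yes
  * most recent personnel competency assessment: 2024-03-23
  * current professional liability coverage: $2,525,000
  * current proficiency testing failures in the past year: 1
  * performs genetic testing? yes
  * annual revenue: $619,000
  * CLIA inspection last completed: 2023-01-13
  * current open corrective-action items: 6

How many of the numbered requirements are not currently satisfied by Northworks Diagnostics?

4

1. instrument calibration 53 days ago vs limit 45 → not met
2. condition 'handles select agents' holds; proficiency testing failures in the past year 1 ≤ 1 → met
3. CLIA inspection 683 days ago vs limit 730 → met
4. open corrective-action items 6 > 4 → not met
5. condition 'performs high-complexity testing' holds; proficiency testing 50 days ago vs limit 45 → not met
6. condition 'performs genetic testing' holds; personnel competency assessment 248 days ago vs limit 270 → met
7. professional liability coverage $2,525,000 < $2,600,000 → not met
Not met: 4 of 7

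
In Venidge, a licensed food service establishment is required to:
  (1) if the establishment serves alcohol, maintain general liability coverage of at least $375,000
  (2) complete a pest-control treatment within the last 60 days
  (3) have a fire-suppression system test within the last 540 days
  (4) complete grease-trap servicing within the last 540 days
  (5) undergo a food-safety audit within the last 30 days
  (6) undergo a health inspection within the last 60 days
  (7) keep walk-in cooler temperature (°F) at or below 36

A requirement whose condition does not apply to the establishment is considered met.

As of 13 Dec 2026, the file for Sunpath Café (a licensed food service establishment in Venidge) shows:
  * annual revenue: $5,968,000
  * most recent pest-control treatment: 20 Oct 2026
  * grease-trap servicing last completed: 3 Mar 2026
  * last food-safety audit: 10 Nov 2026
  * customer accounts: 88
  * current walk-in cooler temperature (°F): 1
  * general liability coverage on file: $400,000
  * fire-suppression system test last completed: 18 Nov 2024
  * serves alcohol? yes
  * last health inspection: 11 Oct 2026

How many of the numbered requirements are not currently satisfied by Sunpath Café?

3

1. condition 'serves alcohol' holds; general liability coverage $400,000 ≥ $375,000 → met
2. pest-control treatment 54 days ago vs limit 60 → met
3. fire-suppression system test 755 days ago vs limit 540 → not met
4. grease-trap servicing 285 days ago vs limit 540 → met
5. food-safety audit 33 days ago vs limit 30 → not met
6. health inspection 63 days ago vs limit 60 → not met
7. walk-in cooler temperature (°F) 1 ≤ 36 → met
Not met: 3 of 7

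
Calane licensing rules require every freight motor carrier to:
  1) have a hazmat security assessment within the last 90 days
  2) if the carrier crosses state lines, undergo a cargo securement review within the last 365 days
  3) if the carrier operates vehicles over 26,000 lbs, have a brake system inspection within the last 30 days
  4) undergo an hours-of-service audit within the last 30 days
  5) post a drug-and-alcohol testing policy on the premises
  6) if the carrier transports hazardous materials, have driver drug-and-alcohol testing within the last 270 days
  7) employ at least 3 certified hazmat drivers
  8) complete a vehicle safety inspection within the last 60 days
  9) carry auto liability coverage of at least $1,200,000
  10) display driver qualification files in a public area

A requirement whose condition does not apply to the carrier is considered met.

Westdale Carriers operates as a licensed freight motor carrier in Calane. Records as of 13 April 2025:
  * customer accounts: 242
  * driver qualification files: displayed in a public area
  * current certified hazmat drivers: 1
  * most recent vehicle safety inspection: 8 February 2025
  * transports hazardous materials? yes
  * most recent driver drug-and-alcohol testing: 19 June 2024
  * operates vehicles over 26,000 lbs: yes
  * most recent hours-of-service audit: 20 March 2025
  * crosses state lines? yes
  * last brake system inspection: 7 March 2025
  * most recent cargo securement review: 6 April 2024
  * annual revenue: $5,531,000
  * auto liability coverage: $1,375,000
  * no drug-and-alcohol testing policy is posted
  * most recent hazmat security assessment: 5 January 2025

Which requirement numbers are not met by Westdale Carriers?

1. hazmat security assessment 98 days ago vs limit 90 → not met
2. condition 'crosses state lines' holds; cargo securement review 372 days ago vs limit 365 → not met
3. condition 'operates vehicles over 26,000 lbs' holds; brake system inspection 37 days ago vs limit 30 → not met
4. hours-of-service audit 24 days ago vs limit 30 → met
5. drug-and-alcohol testing policy absent → not met
6. condition 'transports hazardous materials' holds; driver drug-and-alcohol testing 298 days ago vs limit 270 → not met
7. certified hazmat drivers 1 < 3 → not met
8. vehicle safety inspection 64 days ago vs limit 60 → not met
9. auto liability coverage $1,375,000 ≥ $1,200,000 → met
10. driver qualification files present → met
Not met: 1, 2, 3, 5, 6, 7, 8

1, 2, 3, 5, 6, 7, 8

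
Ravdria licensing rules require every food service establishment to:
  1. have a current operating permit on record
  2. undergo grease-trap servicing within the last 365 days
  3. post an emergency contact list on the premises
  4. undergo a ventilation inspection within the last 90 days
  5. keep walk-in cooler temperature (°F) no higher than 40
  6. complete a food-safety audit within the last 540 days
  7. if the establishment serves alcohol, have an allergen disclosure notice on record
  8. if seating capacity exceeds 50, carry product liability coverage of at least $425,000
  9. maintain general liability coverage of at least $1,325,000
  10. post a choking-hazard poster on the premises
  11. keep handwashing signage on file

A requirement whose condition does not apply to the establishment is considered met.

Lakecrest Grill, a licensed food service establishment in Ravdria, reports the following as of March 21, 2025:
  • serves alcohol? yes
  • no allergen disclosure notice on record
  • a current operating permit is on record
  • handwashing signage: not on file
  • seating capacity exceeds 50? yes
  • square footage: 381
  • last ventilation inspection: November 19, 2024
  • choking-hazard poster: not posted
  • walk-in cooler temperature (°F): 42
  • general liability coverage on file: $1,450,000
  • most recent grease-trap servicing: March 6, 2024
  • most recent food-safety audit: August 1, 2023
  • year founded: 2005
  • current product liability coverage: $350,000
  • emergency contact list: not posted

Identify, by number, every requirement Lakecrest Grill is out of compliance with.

1. current operating permit present → met
2. grease-trap servicing 380 days ago vs limit 365 → not met
3. emergency contact list absent → not met
4. ventilation inspection 122 days ago vs limit 90 → not met
5. walk-in cooler temperature (°F) 42 > 40 → not met
6. food-safety audit 598 days ago vs limit 540 → not met
7. condition 'serves alcohol' holds; allergen disclosure notice absent → not met
8. condition 'seating capacity exceeds 50' holds; product liability coverage $350,000 < $425,000 → not met
9. general liability coverage $1,450,000 ≥ $1,325,000 → met
10. choking-hazard poster absent → not met
11. handwashing signage absent → not met
Not met: 2, 3, 4, 5, 6, 7, 8, 10, 11

2, 3, 4, 5, 6, 7, 8, 10, 11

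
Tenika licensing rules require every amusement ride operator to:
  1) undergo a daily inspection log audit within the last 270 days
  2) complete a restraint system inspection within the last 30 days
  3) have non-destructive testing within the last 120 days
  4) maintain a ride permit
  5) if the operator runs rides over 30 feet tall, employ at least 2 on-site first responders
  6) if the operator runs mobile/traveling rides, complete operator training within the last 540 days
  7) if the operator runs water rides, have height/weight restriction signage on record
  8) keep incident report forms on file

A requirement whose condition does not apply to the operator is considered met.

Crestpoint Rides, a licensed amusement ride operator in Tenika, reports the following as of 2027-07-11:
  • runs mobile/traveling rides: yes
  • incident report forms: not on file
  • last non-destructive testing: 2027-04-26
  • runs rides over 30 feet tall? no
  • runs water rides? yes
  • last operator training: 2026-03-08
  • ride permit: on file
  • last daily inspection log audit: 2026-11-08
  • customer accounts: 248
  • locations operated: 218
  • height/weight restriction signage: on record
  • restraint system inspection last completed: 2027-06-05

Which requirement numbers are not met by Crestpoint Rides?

1. daily inspection log audit 245 days ago vs limit 270 → met
2. restraint system inspection 36 days ago vs limit 30 → not met
3. non-destructive testing 76 days ago vs limit 120 → met
4. ride permit present → met
5. condition 'runs rides over 30 feet tall' does not hold → requirement n/a → met
6. condition 'runs mobile/traveling rides' holds; operator training 490 days ago vs limit 540 → met
7. condition 'runs water rides' holds; height/weight restriction signage present → met
8. incident report forms absent → not met
Not met: 2, 8

2, 8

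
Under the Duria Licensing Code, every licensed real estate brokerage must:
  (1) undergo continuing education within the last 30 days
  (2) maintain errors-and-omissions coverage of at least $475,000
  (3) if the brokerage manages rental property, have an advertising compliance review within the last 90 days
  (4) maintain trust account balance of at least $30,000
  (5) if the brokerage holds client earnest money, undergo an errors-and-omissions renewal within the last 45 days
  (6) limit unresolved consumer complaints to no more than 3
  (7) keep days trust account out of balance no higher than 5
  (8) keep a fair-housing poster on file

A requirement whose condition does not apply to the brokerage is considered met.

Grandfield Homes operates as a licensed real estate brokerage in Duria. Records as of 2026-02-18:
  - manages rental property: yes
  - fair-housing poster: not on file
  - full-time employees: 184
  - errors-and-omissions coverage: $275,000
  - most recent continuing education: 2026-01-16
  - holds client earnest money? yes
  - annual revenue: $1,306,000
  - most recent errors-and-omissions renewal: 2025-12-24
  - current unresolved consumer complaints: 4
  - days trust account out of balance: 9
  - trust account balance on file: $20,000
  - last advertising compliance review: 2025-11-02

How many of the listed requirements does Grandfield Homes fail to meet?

8

1. continuing education 33 days ago vs limit 30 → not met
2. errors-and-omissions coverage $275,000 < $475,000 → not met
3. condition 'manages rental property' holds; advertising compliance review 108 days ago vs limit 90 → not met
4. trust account balance $20,000 < $30,000 → not met
5. condition 'holds client earnest money' holds; errors-and-omissions renewal 56 days ago vs limit 45 → not met
6. unresolved consumer complaints 4 > 3 → not met
7. days trust account out of balance 9 > 5 → not met
8. fair-housing poster absent → not met
Not met: 8 of 8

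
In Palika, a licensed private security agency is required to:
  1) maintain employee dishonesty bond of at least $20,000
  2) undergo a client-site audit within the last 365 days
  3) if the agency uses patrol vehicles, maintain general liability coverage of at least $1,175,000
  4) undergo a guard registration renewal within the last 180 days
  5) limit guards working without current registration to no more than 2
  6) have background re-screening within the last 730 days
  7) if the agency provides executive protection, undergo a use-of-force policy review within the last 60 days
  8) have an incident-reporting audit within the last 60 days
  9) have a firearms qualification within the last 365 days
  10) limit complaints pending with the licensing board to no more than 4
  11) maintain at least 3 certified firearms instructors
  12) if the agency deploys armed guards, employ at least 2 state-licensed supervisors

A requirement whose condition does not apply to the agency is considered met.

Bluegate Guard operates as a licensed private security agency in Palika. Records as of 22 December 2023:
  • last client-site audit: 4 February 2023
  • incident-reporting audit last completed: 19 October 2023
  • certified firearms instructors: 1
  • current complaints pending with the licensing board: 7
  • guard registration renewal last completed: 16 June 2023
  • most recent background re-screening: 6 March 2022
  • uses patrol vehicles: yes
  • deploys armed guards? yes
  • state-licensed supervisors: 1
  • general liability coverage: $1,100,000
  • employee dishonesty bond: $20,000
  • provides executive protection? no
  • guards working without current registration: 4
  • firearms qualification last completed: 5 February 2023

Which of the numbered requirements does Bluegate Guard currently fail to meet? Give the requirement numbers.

3, 4, 5, 8, 10, 11, 12

1. employee dishonesty bond $20,000 ≥ $20,000 → met
2. client-site audit 321 days ago vs limit 365 → met
3. condition 'uses patrol vehicles' holds; general liability coverage $1,100,000 < $1,175,000 → not met
4. guard registration renewal 189 days ago vs limit 180 → not met
5. guards working without current registration 4 > 2 → not met
6. background re-screening 656 days ago vs limit 730 → met
7. condition 'provides executive protection' does not hold → requirement n/a → met
8. incident-reporting audit 64 days ago vs limit 60 → not met
9. firearms qualification 320 days ago vs limit 365 → met
10. complaints pending with the licensing board 7 > 4 → not met
11. certified firearms instructors 1 < 3 → not met
12. condition 'deploys armed guards' holds; state-licensed supervisors 1 < 2 → not met
Not met: 3, 4, 5, 8, 10, 11, 12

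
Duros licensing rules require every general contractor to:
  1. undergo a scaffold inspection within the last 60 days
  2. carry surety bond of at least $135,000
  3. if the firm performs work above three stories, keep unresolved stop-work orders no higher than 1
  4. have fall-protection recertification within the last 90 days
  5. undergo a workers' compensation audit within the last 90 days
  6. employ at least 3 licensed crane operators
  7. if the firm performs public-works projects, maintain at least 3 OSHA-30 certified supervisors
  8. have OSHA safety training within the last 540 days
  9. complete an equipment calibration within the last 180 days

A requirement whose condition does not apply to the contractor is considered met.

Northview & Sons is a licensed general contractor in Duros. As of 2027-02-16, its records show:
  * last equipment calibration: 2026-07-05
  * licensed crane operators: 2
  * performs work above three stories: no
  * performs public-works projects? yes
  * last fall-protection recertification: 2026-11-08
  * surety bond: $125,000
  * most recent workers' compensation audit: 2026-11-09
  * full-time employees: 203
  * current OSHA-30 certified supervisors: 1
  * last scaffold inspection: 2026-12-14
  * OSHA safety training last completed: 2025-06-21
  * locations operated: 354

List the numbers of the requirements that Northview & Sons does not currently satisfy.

1, 2, 4, 5, 6, 7, 8, 9

1. scaffold inspection 64 days ago vs limit 60 → not met
2. surety bond $125,000 < $135,000 → not met
3. condition 'performs work above three stories' does not hold → requirement n/a → met
4. fall-protection recertification 100 days ago vs limit 90 → not met
5. workers' compensation audit 99 days ago vs limit 90 → not met
6. licensed crane operators 2 < 3 → not met
7. condition 'performs public-works projects' holds; OSHA-30 certified supervisors 1 < 3 → not met
8. OSHA safety training 605 days ago vs limit 540 → not met
9. equipment calibration 226 days ago vs limit 180 → not met
Not met: 1, 2, 4, 5, 6, 7, 8, 9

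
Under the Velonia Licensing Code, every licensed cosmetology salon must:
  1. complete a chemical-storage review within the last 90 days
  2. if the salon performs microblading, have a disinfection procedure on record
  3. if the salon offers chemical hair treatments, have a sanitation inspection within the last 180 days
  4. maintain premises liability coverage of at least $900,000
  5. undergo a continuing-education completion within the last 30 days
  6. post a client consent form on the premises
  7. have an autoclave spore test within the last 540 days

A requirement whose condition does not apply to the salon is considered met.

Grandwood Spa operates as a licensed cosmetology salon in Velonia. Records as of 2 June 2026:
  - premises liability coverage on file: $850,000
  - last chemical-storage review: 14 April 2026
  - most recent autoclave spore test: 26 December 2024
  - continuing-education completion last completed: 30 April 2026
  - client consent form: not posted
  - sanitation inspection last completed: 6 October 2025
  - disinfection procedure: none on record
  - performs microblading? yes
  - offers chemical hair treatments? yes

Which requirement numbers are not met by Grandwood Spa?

1. chemical-storage review 49 days ago vs limit 90 → met
2. condition 'performs microblading' holds; disinfection procedure absent → not met
3. condition 'offers chemical hair treatments' holds; sanitation inspection 239 days ago vs limit 180 → not met
4. premises liability coverage $850,000 < $900,000 → not met
5. continuing-education completion 33 days ago vs limit 30 → not met
6. client consent form absent → not met
7. autoclave spore test 523 days ago vs limit 540 → met
Not met: 2, 3, 4, 5, 6

2, 3, 4, 5, 6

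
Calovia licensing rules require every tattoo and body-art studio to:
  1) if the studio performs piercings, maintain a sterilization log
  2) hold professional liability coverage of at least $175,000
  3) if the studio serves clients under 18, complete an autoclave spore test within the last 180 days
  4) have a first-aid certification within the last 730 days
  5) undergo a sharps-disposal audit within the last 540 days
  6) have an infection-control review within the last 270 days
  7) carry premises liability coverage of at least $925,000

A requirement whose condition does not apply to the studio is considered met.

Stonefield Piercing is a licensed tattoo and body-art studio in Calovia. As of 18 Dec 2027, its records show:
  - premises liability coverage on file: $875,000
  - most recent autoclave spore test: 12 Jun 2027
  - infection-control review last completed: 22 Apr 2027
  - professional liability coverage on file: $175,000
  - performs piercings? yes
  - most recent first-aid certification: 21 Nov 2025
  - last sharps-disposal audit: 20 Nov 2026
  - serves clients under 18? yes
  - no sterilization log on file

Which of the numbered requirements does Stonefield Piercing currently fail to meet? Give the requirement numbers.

1. condition 'performs piercings' holds; sterilization log absent → not met
2. professional liability coverage $175,000 ≥ $175,000 → met
3. condition 'serves clients under 18' holds; autoclave spore test 189 days ago vs limit 180 → not met
4. first-aid certification 757 days ago vs limit 730 → not met
5. sharps-disposal audit 393 days ago vs limit 540 → met
6. infection-control review 240 days ago vs limit 270 → met
7. premises liability coverage $875,000 < $925,000 → not met
Not met: 1, 3, 4, 7

1, 3, 4, 7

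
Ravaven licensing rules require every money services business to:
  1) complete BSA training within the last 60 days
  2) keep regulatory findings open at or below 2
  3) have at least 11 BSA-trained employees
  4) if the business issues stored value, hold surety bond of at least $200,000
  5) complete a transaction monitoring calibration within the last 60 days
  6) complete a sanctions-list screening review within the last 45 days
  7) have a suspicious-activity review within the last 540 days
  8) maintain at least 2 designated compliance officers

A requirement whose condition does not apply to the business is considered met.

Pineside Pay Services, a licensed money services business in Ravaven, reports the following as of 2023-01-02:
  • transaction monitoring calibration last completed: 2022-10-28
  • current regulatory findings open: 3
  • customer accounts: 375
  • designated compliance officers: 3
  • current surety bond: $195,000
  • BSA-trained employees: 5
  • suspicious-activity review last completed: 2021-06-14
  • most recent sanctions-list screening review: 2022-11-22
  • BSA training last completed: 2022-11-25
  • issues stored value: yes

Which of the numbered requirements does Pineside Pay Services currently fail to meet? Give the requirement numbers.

2, 3, 4, 5, 7

1. BSA training 38 days ago vs limit 60 → met
2. regulatory findings open 3 > 2 → not met
3. BSA-trained employees 5 < 11 → not met
4. condition 'issues stored value' holds; surety bond $195,000 < $200,000 → not met
5. transaction monitoring calibration 66 days ago vs limit 60 → not met
6. sanctions-list screening review 41 days ago vs limit 45 → met
7. suspicious-activity review 567 days ago vs limit 540 → not met
8. designated compliance officers 3 ≥ 2 → met
Not met: 2, 3, 4, 5, 7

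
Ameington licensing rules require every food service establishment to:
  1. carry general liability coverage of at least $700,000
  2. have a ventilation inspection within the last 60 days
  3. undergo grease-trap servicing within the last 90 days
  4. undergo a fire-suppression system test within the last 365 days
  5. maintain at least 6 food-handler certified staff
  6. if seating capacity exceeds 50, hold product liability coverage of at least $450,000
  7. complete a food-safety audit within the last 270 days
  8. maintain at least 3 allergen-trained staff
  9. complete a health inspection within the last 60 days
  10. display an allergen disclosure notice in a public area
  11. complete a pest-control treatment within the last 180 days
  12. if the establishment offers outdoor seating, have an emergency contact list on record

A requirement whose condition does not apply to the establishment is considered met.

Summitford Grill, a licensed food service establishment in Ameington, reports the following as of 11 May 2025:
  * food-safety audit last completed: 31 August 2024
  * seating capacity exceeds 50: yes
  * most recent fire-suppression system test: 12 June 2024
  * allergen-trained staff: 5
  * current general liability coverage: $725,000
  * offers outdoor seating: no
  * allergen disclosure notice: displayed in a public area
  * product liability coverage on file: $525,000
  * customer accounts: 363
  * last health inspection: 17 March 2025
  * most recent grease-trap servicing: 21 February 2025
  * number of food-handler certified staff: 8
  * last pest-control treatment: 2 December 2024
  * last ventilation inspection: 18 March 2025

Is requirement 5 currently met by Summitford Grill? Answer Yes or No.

Yes

5. food-handler certified staff 8 ≥ 6 → met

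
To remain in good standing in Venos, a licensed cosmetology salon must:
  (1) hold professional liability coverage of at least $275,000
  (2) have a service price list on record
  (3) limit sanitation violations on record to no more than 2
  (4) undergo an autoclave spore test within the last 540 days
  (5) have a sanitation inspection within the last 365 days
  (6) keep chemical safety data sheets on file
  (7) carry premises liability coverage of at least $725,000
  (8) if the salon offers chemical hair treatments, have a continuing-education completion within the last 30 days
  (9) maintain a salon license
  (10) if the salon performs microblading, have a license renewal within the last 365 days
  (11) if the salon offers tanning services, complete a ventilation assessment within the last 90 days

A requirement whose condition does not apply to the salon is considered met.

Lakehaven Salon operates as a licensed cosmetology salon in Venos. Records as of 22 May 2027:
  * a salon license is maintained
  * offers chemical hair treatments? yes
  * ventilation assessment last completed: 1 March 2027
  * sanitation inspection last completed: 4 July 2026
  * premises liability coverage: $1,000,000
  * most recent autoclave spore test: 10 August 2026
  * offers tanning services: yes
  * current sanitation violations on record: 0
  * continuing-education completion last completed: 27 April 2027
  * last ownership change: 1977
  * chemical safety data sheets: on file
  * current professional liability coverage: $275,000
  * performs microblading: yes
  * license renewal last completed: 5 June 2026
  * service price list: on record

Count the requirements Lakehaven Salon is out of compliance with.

0

1. professional liability coverage $275,000 ≥ $275,000 → met
2. service price list present → met
3. sanitation violations on record 0 ≤ 2 → met
4. autoclave spore test 285 days ago vs limit 540 → met
5. sanitation inspection 322 days ago vs limit 365 → met
6. chemical safety data sheets present → met
7. premises liability coverage $1,000,000 ≥ $725,000 → met
8. condition 'offers chemical hair treatments' holds; continuing-education completion 25 days ago vs limit 30 → met
9. salon license present → met
10. condition 'performs microblading' holds; license renewal 351 days ago vs limit 365 → met
11. condition 'offers tanning services' holds; ventilation assessment 82 days ago vs limit 90 → met
Not met: 0 of 11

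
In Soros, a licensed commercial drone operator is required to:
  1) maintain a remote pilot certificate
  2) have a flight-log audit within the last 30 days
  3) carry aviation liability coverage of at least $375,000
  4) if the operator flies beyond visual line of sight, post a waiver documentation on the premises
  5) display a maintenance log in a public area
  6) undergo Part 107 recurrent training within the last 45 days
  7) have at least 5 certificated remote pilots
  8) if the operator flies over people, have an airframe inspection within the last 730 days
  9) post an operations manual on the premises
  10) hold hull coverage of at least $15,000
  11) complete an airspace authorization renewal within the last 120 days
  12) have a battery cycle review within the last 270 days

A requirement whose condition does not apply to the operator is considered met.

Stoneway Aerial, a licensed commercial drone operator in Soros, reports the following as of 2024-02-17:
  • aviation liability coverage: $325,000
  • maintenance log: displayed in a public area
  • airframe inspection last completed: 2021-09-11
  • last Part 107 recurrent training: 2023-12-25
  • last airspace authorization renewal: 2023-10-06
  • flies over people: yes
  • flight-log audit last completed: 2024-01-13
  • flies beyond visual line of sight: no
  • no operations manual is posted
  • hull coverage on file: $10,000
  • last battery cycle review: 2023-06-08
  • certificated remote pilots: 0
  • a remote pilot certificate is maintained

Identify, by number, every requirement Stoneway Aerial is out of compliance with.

2, 3, 6, 7, 8, 9, 10, 11

1. remote pilot certificate present → met
2. flight-log audit 35 days ago vs limit 30 → not met
3. aviation liability coverage $325,000 < $375,000 → not met
4. condition 'flies beyond visual line of sight' does not hold → requirement n/a → met
5. maintenance log present → met
6. Part 107 recurrent training 54 days ago vs limit 45 → not met
7. certificated remote pilots 0 < 5 → not met
8. condition 'flies over people' holds; airframe inspection 889 days ago vs limit 730 → not met
9. operations manual absent → not met
10. hull coverage $10,000 < $15,000 → not met
11. airspace authorization renewal 134 days ago vs limit 120 → not met
12. battery cycle review 254 days ago vs limit 270 → met
Not met: 2, 3, 6, 7, 8, 9, 10, 11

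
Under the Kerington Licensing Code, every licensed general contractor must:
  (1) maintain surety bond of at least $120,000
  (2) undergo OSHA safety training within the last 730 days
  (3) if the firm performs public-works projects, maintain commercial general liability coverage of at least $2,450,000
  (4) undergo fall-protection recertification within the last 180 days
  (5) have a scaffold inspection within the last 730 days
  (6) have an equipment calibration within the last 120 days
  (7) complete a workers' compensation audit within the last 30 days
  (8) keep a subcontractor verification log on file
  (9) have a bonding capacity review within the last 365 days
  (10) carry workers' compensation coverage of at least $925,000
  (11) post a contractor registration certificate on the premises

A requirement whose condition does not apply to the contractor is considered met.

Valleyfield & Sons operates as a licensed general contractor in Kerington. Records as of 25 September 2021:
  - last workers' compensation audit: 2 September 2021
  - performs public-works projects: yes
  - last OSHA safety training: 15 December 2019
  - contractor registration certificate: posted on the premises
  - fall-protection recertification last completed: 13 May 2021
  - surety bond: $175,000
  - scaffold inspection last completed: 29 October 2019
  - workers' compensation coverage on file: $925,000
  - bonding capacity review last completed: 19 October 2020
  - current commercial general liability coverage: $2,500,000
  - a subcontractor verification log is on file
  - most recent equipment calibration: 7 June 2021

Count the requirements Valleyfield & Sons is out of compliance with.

0

1. surety bond $175,000 ≥ $120,000 → met
2. OSHA safety training 650 days ago vs limit 730 → met
3. condition 'performs public-works projects' holds; commercial general liability coverage $2,500,000 ≥ $2,450,000 → met
4. fall-protection recertification 135 days ago vs limit 180 → met
5. scaffold inspection 697 days ago vs limit 730 → met
6. equipment calibration 110 days ago vs limit 120 → met
7. workers' compensation audit 23 days ago vs limit 30 → met
8. subcontractor verification log present → met
9. bonding capacity review 341 days ago vs limit 365 → met
10. workers' compensation coverage $925,000 ≥ $925,000 → met
11. contractor registration certificate present → met
Not met: 0 of 11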